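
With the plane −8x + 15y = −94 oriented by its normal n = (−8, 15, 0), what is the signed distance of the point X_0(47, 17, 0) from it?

n·X_0 − (-94) = -27.
|n| = 17, so the signed distance is -27/17.

-27/17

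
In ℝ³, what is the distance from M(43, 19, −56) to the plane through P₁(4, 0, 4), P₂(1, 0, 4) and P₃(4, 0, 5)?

P₁P₂ = (−3, 0, 0) and P₁P₃ = (0, 0, 1), so a normal is n = P₁P₂ × P₁P₃ = (0, 3, 0).
d = |3·19 − 0| / √(0 + 9 + 0) = |57| / 3 = 19.

19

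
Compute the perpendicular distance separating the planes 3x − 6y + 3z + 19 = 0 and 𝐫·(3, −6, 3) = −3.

With common normal n = (3, −6, 3) (|n| = 3√6), the distance is |(-19) − (-3)|/|n| = 16/(3√6) = 8√6/9.

16/(3√6)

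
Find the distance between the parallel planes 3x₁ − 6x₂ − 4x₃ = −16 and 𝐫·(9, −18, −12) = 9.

19/√61

Divide the second equation by 3 to match normals: 3x₁ − 6x₂ − 4x₃ = 3.
With common normal n = (3, −6, −4) (|n| = √61), the distance is |(-16) − 3|/|n| = 19/√61.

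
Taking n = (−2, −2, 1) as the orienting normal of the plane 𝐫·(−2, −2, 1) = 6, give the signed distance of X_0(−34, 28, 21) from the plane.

9

n·X_0 − 6 = 27.
|n| = 3, so the signed distance is 27/3 = 9.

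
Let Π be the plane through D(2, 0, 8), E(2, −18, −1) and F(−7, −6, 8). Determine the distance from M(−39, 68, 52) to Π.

22/7

DE = (0, −18, −9) and DF = (−9, −6, 0), so a normal is n = DE × DF = (−54, 81, −162).
Then n·(−39, 68, 52) − (−1404) = 594.
|n| = √(2916 + 6561 + 26244) = 189, so the distance is |594|/189 = 22/7.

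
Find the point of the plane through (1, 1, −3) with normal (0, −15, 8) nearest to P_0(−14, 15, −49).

(-14, -15, -33)

n = (0, −15, 8), |n|² = 289, and n·P_0 − (-39) = -578.
t = -578/289 = -2, so the foot is P_0 − t·n = (−14, 15, −49) − (-2)·(0, −15, 8) = (−14, −15, −33).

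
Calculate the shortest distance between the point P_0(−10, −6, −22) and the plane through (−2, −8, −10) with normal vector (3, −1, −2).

The plane has equation n·(r − (−2, −8, −10)) = 0, i.e. n·r = 22.
Then n·(−10, −6, −22) − 22 = −2.
|n| = √(9 + 1 + 4) = √14, so the distance is |-2|/√14 = 2/√14.

2/√14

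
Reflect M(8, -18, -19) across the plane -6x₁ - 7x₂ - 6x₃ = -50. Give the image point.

n = (-6, -7, -6), |n|² = 121, n·M − (-50) = 242, so t = 242/121 = 2.
Foot F = M − 2·n = (20, -4, -7); the reflection is 2F − M = (32, 10, 5).

(32, 10, 5)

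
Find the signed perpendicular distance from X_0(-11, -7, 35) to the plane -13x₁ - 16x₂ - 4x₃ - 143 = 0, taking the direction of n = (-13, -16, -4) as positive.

n·X_0 − 143 = -28.
|n| = 21, so the signed distance is -28/21 = -4/3.

-4/3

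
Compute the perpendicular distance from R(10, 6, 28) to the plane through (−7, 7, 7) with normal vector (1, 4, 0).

The plane has equation n·(r − (−7, 7, 7)) = 0, i.e. n·r = 21.
Then n·(10, 6, 28) − 21 = 13.
|n| = √(1 + 16 + 0) = √17, so the distance is |13|/√17 = 13√17/17.

13/√17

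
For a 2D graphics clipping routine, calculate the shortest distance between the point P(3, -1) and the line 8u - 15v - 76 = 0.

d = |8·3 + (-15)·(-1) − 76| / √(64 + 225) = |-37|/17 = 37/17.

37/17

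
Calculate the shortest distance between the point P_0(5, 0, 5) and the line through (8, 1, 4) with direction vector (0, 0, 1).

Direction vector d = (0, 0, 1).
AP = (-3, -1, 1); AP·d = 1, |AP|² = 11, |d|² = 1.
distance² = |AP|² − (AP·d)²/|d|² = 11 − 1/1 = 10, so the distance is √10.

√10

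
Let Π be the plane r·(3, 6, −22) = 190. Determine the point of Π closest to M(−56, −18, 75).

(-44, 6, -13)

The perpendicular from M has direction n = (3, 6, −22): r = (−56, −18, 75) + λ(3, 6, −22).
Substitute into the plane: n·(M + λn) = 190 gives -1926 + 529λ = 190, so λ = 4.
Foot = (−56, −18, 75) + 4·(3, 6, −22) = (−44, 6, −13).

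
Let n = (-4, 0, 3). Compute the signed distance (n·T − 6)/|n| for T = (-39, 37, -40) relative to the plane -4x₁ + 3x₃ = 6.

n·T − 6 = 30.
|n| = 5, so the signed distance is 30/5 = 6.

6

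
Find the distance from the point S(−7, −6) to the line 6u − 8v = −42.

The normal to the line is n = (6, −8) with |n| = 10.
|n·S − (-42)| = |6 − (-42)| = 48, so the distance is 48/10 = 24/5.

24/5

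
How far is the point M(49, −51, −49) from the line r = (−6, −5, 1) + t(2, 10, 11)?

3√449

Direction vector d = (2, 10, 11).
AP = (55, −46, −50), and AP × d = (−6, −705, 642).
|AP × d|² = 909225 and |d|² = 225, so the distance is √(909225/225) = √4041 = 3√449.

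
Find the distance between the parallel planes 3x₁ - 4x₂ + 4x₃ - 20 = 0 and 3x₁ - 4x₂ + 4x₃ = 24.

With common normal n = (3, -4, 4) (|n| = √41), the distance is |20 − 24|/|n| = 4/√41.

4/√41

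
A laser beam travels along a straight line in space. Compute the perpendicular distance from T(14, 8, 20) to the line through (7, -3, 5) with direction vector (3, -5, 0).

Direction vector d = (3, -5, 0).
AP = (7, 11, 15), and AP × d = (75, 45, -68).
|AP × d|² = 12274 and |d|² = 34, so the distance is √(12274/34) = √361 = 19.

19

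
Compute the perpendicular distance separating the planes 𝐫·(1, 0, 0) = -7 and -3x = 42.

Divide the second equation by -3 to match normals: x = -14.
With common normal n = (1, 0, 0) (|n| = 1), the distance is |(-7) − (-14)|/|n| = 7/1 = 7.

7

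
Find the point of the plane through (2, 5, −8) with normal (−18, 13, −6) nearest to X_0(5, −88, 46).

(-49, -49, 28)

The perpendicular from X_0 has direction n = (−18, 13, −6): r = (5, −88, 46) + t(−18, 13, −6).
Substitute into the plane: n·(X_0 + tn) = 77 gives -1510 + 529t = 77, so t = 3.
Foot = (5, −88, 46) + 3·(−18, 13, −6) = (−49, −49, 28).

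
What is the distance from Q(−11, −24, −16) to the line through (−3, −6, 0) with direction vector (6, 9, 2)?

4√10

Direction vector d = (6, 9, 2).
AP = (−8, −18, −16); AP·d = -242, |AP|² = 644, |d|² = 121.
distance² = |AP|² − (AP·d)²/|d|² = 644 − 58564/121 = 160, so the distance is 4√10.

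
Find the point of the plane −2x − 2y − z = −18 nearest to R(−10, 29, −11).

n = (−2, −2, −1), |n|² = 9, and n·R − (-18) = -9.
t = -9/9 = -1, so the foot is R − t·n = (−10, 29, −11) − (-1)·(−2, −2, −1) = (−12, 27, −12).

(-12, 27, -12)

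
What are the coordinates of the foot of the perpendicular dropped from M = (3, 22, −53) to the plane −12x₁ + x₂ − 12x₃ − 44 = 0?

n = (−12, 1, −12), |n|² = 289, and n·M − 44 = 578.
t = 578/289 = 2, so the foot is M − t·n = (3, 22, −53) − 2·(−12, 1, −12) = (27, 20, −29).

(27, 20, -29)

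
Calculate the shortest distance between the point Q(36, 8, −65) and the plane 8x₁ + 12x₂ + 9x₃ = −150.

n = (8, 12, 9); n·P − (-150) = -51; |n| = 17; distance = 51/17 = 3.

3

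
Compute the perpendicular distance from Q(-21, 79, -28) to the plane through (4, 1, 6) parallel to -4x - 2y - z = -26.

22/√21

Parallel planes share the normal n = (-4, -2, -1); since (4, 1, 6) lies on the plane, its equation is -4x - 2y - z = -24.
n = (-4, -2, -1); n·P − (-24) = -22; |n| = √21; distance = 22/√21 = 22√21/21.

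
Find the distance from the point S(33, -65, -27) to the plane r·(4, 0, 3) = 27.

Normal vector n = (4, 0, 3), and n·(33, -65, -27) - 27 = 24.
|n| = √(16 + 0 + 9) = 5, so the distance is |24|/5 = 24/5.

24/5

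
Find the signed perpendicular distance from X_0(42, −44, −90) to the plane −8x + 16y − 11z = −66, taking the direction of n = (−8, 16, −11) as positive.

n·X_0 − (-66) = 16.
|n| = 21, so the signed distance is 16/21.

16/21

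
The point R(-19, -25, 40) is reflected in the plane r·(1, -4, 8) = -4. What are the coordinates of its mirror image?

n = (1, -4, 8), |n|² = 81, n·R − (-4) = 405, so t = 405/81 = 5.
Foot F = R − 5·n = (-24, -5, 0); the reflection is 2F − R = (-29, 15, -40).

(-29, 15, -40)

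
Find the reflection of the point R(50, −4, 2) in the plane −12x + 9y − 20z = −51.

n = (−12, 9, −20), |n|² = 625, n·R − (-51) = -625, so t = -625/625 = -1.
Foot F = R − (-1)·n = (38, 5, −18); the reflection is 2F − R = (26, 14, −38).

(26, 14, -38)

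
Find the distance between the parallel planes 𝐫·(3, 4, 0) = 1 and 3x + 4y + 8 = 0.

9/5

Both planes have normal n = (3, 4, 0), |n| = 5. Any point on the first plane is at distance |(-8) − 1|/|n| = 9/5 from the second.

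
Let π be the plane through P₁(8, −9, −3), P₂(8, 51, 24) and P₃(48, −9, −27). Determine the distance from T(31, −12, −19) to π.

P₁P₂ = (0, 60, 27) and P₁P₃ = (40, 0, −24), so a normal is n = P₁P₂ × P₁P₃ = (−1440, 1080, −2400).
Then n·(31, −12, −19) − (−14040) = 2040.
|n| = √(2073600 + 1166400 + 5760000) = 3000, so the distance is |2040|/3000 = 17/25.

17/25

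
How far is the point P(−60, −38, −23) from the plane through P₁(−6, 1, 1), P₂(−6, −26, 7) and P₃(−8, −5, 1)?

P₁P₂ = (0, −27, 6) and P₁P₃ = (−2, −6, 0), so a normal is n = P₁P₂ × P₁P₃ = (36, −12, −54).
n = (36, −12, −54); n·P − (-282) = -180; |n| = 66; distance = 180/66 = 30/11.

30/11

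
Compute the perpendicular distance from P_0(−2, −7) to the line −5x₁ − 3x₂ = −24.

d = |(-5)·(-2) + (-3)·(-7) − (-24)| / √(25 + 9) = |55|/√34 = 55/√34.

55/√34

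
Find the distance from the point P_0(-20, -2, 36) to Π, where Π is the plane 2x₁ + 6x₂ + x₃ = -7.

Normal vector n = (2, 6, 1), and n·(-20, -2, 36) - (-7) = -9.
|n| = √(4 + 36 + 1) = √41, so the distance is |-9|/√41 = 9/√41.

9√41/41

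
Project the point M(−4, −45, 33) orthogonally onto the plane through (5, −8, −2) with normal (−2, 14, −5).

n = (−2, 14, −5), |n|² = 225, and n·M − (-112) = -675.
t = -675/225 = -3, so the foot is M − t·n = (−4, −45, 33) − (-3)·(−2, 14, −5) = (−10, −3, 18).

(-10, -3, 18)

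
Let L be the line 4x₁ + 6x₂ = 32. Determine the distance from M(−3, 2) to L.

d = |4·(-3) + 6·2 − 32| / √(16 + 36) = |-32|/(2√13) = 16√13/13.

16√13/13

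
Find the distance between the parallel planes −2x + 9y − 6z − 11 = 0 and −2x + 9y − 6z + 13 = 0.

Both planes have normal n = (−2, 9, −6), |n| = 11. Any point on the first plane is at distance |(-13) − 11|/|n| = 24/11 from the second.

24/11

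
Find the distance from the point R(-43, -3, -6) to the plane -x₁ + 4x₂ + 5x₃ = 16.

5√42/14

Normal vector n = (-1, 4, 5), and n·(-43, -3, -6) - 16 = -15.
|n| = √(1 + 16 + 25) = √42, so the distance is |-15|/√42 = 5√42/14.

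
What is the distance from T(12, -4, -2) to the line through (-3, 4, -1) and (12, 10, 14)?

2√59

A direction vector is d = (15, 6, 15).
AP = (15, -8, -1); AP·d = 162, |AP|² = 290, |d|² = 486.
distance² = |AP|² − (AP·d)²/|d|² = 290 − 26244/486 = 236, so the distance is 2√59.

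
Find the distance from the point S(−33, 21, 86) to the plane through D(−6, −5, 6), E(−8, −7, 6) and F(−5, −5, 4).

DE = (−2, −2, 0) and DF = (1, 0, −2), so a normal is n = DE × DF = (4, −4, 2).
d = |4·(-33) + (-4)·21 + 2·86 − 8| / √(16 + 16 + 4) = |-52| / 6 = 26/3.

26/3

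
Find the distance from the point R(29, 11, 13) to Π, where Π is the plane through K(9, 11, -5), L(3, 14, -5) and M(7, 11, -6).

16/3

KL = (-6, 3, 0) and KM = (-2, 0, -1), so a normal is n = KL × KM = (-3, -6, 6).
n = (-3, -6, 6); n·P − (-123) = 48; |n| = 9; distance = 48/9 = 16/3.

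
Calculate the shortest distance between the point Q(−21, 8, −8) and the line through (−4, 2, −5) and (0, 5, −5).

A direction vector is d = (4, 3, 0).
AP = (−17, 6, −3), and AP × d = (9, −12, −75).
|AP × d|² = 5850 and |d|² = 25, so the distance is √(5850/25) = √234 = 3√26.

3√26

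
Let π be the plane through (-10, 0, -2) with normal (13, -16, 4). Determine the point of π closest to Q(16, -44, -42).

n = (13, -16, 4), |n|² = 441, and n·Q − (-138) = 882.
t = 882/441 = 2, so the foot is Q − t·n = (16, -44, -42) − 2·(13, -16, 4) = (-10, -12, -50).

(-10, -12, -50)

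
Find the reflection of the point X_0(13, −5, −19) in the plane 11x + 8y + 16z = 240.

(35, 11, 13)

n = (11, 8, 16), |n|² = 441, n·X_0 − 240 = -441, so t = -441/441 = -1.
Foot F = X_0 − (-1)·n = (24, 3, −3); the reflection is 2F − X_0 = (35, 11, 13).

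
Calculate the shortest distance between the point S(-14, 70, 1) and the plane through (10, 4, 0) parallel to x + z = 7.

Parallel planes share the normal n = (1, 0, 1); since (10, 4, 0) lies on the plane, its equation is x + z = 10.
Then n·(-14, 70, 1) - 10 = -23.
|n| = √(1 + 0 + 1) = √2, so the distance is |-23|/√2 = 23/√2.

23/√2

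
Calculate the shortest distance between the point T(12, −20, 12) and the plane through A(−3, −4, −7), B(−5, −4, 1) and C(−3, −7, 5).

5√33/11

AB = (−2, 0, 8) and AC = (0, −3, 12), so a normal is n = AB × AC = (24, 24, 6).
Then n·(12, −20, 12) − (−210) = 90.
|n| = √(576 + 576 + 36) = 6√33, so the distance is |90|/(6√33) = 15/√33.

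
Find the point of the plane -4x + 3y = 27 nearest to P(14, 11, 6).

(6, 17, 6)

The perpendicular from P has direction n = (-4, 3, 0): r = (14, 11, 6) + t(-4, 3, 0).
Substitute into the plane: n·(P + tn) = 27 gives -23 + 25t = 27, so t = 2.
Foot = (14, 11, 6) + 2·(-4, 3, 0) = (6, 17, 6).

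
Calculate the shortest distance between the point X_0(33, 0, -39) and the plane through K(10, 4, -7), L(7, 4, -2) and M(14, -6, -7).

11/√38

KL = (-3, 0, 5) and KM = (4, -10, 0), so a normal is n = KL × KM = (50, 20, 30).
n = (50, 20, 30); n·P − 370 = 110; |n| = 10√38; distance = 110/(10√38) = 11/√38.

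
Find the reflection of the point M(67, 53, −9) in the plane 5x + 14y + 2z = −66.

With n = (5, 14, 2), the signed offset is (n·M − (-66))/|n|² = 1125/225 = 5.
M' = M − 2t·n = (67, 53, −9) − 10·(5, 14, 2) = (17, −87, −29).

(17, -87, -29)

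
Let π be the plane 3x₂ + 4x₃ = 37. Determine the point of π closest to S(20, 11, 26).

n = (0, 3, 4), |n|² = 25, and n·S − 37 = 100.
t = 100/25 = 4, so the foot is S − t·n = (20, 11, 26) − 4·(0, 3, 4) = (20, -1, 10).

(20, -1, 10)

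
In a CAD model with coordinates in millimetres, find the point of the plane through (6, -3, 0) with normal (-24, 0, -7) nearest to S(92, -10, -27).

(20, -10, -48)

n = (-24, 0, -7), |n|² = 625, and n·S − (-144) = -1875.
t = -1875/625 = -3, so the foot is S − t·n = (92, -10, -27) − (-3)·(-24, 0, -7) = (20, -10, -48).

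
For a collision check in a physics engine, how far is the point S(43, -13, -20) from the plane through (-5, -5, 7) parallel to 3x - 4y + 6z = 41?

Parallel planes share the normal n = (3, -4, 6); since (-5, -5, 7) lies on the plane, its equation is 3x - 4y + 6z = 47.
Then n·(43, -13, -20) - 47 = 14.
|n| = √(9 + 16 + 36) = √61, so the distance is |14|/√61 = 14/√61.

14/√61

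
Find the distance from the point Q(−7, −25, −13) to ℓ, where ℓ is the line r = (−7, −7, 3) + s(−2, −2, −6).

2√46

Direction vector d = (−2, −2, −6).
AP = (0, −18, −16); AP·d = 132, |AP|² = 580, |d|² = 44.
distance² = |AP|² − (AP·d)²/|d|² = 580 − 17424/44 = 184, so the distance is 2√46.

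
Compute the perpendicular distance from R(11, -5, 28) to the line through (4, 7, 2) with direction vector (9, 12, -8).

Direction vector d = (9, 12, -8).
AP = (7, -12, 26), and AP × d = (-216, 290, 192).
|AP × d|² = 167620 and |d|² = 289, so the distance is √(167620/289) = √580 = 2√145.

2√145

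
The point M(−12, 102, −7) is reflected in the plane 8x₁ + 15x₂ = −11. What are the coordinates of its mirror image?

With n = (8, 15, 0), the signed offset is (n·M − (-11))/|n|² = 1445/289 = 5.
M' = M − 2t·n = (−12, 102, −7) − 10·(8, 15, 0) = (−92, −48, −7).

(-92, -48, -7)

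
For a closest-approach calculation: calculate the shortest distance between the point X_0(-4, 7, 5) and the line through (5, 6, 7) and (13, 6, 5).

3√2

A direction vector is d = (8, 0, -2).
AP = (-9, 1, -2); AP·d = -68, |AP|² = 86, |d|² = 68.
distance² = |AP|² − (AP·d)²/|d|² = 86 − 4624/68 = 18, so the distance is 3√2.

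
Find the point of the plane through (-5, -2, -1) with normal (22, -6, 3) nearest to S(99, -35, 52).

n = (22, -6, 3), |n|² = 529, and n·S − (-101) = 2645.
t = 2645/529 = 5, so the foot is S − t·n = (99, -35, 52) − 5·(22, -6, 3) = (-11, -5, 37).

(-11, -5, 37)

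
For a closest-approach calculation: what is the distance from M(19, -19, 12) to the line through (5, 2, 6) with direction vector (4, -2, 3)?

√209

Direction vector d = (4, -2, 3).
AP = (14, -21, 6); AP·d = 116, |AP|² = 673, |d|² = 29.
distance² = |AP|² − (AP·d)²/|d|² = 673 − 13456/29 = 209, so the distance is √209.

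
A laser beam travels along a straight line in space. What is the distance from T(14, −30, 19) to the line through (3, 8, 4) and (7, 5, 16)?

√1114

A direction vector is d = (4, −3, 12).
AP = (11, −38, 15); AP·d = 338, |AP|² = 1790, |d|² = 169.
distance² = |AP|² − (AP·d)²/|d|² = 1790 − 114244/169 = 1114, so the distance is √1114.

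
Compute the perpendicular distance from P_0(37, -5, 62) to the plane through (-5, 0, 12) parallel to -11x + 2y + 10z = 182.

Parallel planes share the normal n = (-11, 2, 10); since (-5, 0, 12) lies on the plane, its equation is -11x + 2y + 10z = 175.
Then n·(37, -5, 62) - 175 = 28.
|n| = √(121 + 4 + 100) = 15, so the distance is |28|/15 = 28/15.

28/15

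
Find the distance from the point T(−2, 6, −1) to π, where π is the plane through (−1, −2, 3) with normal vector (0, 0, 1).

4

The plane has equation n·(r − (−1, −2, 3)) = 0, i.e. n·r = 3.
d = |1·(-1) − 3| / √(0 + 0 + 1) = |-4| / 1 = 4.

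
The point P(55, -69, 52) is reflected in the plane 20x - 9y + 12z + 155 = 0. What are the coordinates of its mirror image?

(-105, 3, -44)

With n = (20, -9, 12), the signed offset is (n·P − (-155))/|n|² = 2500/625 = 4.
P' = P − 2t·n = (55, -69, 52) − 8·(20, -9, 12) = (-105, 3, -44).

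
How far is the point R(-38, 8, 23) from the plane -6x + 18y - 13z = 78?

5/23

n = (-6, 18, -13); n·P − 78 = -5; |n| = 23; distance = 5/23.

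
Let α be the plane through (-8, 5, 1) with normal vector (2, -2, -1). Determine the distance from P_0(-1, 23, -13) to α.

The plane has equation n·(r − (-8, 5, 1)) = 0, i.e. n·r = -27.
Then n·(-1, 23, -13) - (-27) = -8.
|n| = √(4 + 4 + 1) = 3, so the distance is |-8|/3 = 8/3.

8/3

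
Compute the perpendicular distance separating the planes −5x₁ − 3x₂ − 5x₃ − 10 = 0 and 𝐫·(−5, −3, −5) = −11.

Both planes have normal n = (−5, −3, −5), |n| = √59. Any point on the first plane is at distance |(-11) − 10|/|n| = 21/√59 from the second.

21√59/59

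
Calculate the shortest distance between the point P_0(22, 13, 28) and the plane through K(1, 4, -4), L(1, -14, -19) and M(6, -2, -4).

21√97/97

KL = (0, -18, -15) and KM = (5, -6, 0), so a normal is n = KL × KM = (-90, -75, 90).
Then n·(22, 13, 28) - (-750) = 315.
|n| = √(8100 + 5625 + 8100) = 15√97, so the distance is |315|/(15√97) = 21/√97.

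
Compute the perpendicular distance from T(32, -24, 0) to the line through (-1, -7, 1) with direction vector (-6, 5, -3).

√259

Direction vector d = (-6, 5, -3).
AP = (33, -17, -1); AP·d = -280, |AP|² = 1379, |d|² = 70.
distance² = |AP|² − (AP·d)²/|d|² = 1379 − 78400/70 = 259, so the distance is √259.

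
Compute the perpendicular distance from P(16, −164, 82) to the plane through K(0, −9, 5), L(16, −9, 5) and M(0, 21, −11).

5

KL = (16, 0, 0) and KM = (0, 30, −16), so a normal is n = KL × KM = (0, 256, 480).
d = |256·(-164) + 480·82 − 96| / √(0 + 65536 + 230400) = |-2720| / 544 = 5.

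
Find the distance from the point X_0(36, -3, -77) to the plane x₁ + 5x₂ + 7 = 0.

Normal vector n = (1, 5, 0), and n·(36, -3, -77) - (-7) = 28.
|n| = √(1 + 25 + 0) = √26, so the distance is |28|/√26 = 14√26/13.

14√26/13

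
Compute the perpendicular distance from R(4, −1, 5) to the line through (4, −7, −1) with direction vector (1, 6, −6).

Direction vector d = (1, 6, −6).
AP = (0, 6, 6); AP·d = 0, |AP|² = 72, |d|² = 73.
distance² = |AP|² − (AP·d)²/|d|² = 72 − 0/73 = 72, so the distance is 6√2.

6√2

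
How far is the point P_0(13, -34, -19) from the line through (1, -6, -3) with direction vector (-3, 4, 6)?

Direction vector d = (-3, 4, 6).
AP = (12, -28, -16); AP·d = -244, |AP|² = 1184, |d|² = 61.
distance² = |AP|² − (AP·d)²/|d|² = 1184 − 59536/61 = 208, so the distance is 4√13.

4√13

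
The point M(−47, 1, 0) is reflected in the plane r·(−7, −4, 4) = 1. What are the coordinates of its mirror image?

With n = (−7, −4, 4), the signed offset is (n·M − 1)/|n|² = 324/81 = 4.
M' = M − 2t·n = (−47, 1, 0) − 8·(−7, −4, 4) = (9, 33, −32).

(9, 33, -32)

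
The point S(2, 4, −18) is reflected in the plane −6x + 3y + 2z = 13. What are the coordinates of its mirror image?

(-10, 10, -14)

n = (−6, 3, 2), |n|² = 49, n·S − 13 = -49, so t = -49/49 = -1.
Foot F = S − (-1)·n = (−4, 7, −16); the reflection is 2F − S = (−10, 10, −14).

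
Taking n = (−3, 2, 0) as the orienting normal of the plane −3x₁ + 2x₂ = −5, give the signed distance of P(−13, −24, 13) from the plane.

n·P − (-5) = -4.
|n| = √13, so the signed distance is -4√13/13.

-4√13/13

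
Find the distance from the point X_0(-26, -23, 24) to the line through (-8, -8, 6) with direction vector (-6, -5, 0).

18

Direction vector d = (-6, -5, 0).
AP = (-18, -15, 18), and AP × d = (90, -108, 0).
|AP × d|² = 19764 and |d|² = 61, so the distance is √(19764/61) = √324 = 18.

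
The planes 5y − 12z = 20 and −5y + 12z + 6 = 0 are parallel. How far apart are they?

Divide the second equation by -1 to match normals: 5y − 12z = 6.
With common normal n = (0, 5, −12) (|n| = 13), the distance is |20 − 6|/|n| = 14/13.

14/13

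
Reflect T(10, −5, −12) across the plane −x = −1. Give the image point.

n = (−1, 0, 0), |n|² = 1, n·T − (-1) = -9, so t = -9/1 = -9.
Foot F = T − (-9)·n = (1, −5, −12); the reflection is 2F − T = (−8, −5, −12).

(-8, -5, -12)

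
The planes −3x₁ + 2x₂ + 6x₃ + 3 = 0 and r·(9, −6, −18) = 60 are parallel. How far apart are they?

Divide the second equation by -3 to match normals: −3x₁ + 2x₂ + 6x₃ = -20.
With common normal n = (−3, 2, 6) (|n| = 7), the distance is |(-3) − (-20)|/|n| = 17/7.

17/7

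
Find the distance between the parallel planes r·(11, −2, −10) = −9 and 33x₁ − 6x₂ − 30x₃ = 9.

4/5

Divide the second equation by 3 to match normals: 11x₁ − 2x₂ − 10x₃ = 3.
With common normal n = (11, −2, −10) (|n| = 15), the distance is |(-9) − 3|/|n| = 12/15 = 4/5.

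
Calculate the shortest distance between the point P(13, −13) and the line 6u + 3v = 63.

d = |6·13 + 3·(-13) − 63| / √(36 + 9) = |-24|/(3√5) = 8√5/5.

8√5/5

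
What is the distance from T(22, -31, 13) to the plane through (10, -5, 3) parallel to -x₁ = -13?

Parallel planes share the normal n = (-1, 0, 0); since (10, -5, 3) lies on the plane, its equation is -x₁ = -10.
Then n·(22, -31, 13) - (-10) = -12.
|n| = √(1 + 0 + 0) = 1, so the distance is |-12|/1 = 12.

12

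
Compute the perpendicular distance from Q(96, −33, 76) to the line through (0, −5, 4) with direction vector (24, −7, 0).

Direction vector d = (24, −7, 0).
AP = (96, −28, 72), and AP × d = (504, 1728, 0).
|AP × d|² = 3240000 and |d|² = 625, so the distance is √(3240000/625) = √5184 = 72.

72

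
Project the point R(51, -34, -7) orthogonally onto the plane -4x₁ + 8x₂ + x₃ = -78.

(31, 6, -2)

The perpendicular from R has direction n = (-4, 8, 1): r = (51, -34, -7) + λ(-4, 8, 1).
Substitute into the plane: n·(R + λn) = -78 gives -483 + 81λ = -78, so λ = 5.
Foot = (51, -34, -7) + 5·(-4, 8, 1) = (31, 6, -2).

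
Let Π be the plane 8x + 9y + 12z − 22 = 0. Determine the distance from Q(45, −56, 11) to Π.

n = (8, 9, 12); n·P − 22 = -34; |n| = 17; distance = 34/17 = 2.

2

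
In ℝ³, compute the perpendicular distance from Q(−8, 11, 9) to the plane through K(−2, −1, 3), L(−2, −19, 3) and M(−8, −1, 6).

KL = (0, −18, 0) and KM = (−6, 0, 3), so a normal is n = KL × KM = (−54, 0, −108).
d = |(-54)·(-8) + (-108)·9 − (-216)| / √(2916 + 0 + 11664) = |-324| / (54√5) = 6√5/5.

6/√5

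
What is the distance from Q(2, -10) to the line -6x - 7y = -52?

The normal to the line is n = (-6, -7) with |n| = √85.
|n·Q − (-52)| = |58 − (-52)| = 110, so the distance is 110/√85.

22√85/17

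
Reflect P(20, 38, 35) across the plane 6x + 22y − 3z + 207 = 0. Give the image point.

With n = (6, 22, −3), the signed offset is (n·P − (-207))/|n|² = 1058/529 = 2.
P' = P − 2t·n = (20, 38, 35) − 4·(6, 22, −3) = (−4, −50, 47).

(-4, -50, 47)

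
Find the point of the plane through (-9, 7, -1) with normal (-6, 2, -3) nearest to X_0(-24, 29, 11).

(-12, 25, 17)

The perpendicular from X_0 has direction n = (-6, 2, -3): r = (-24, 29, 11) + μ(-6, 2, -3).
Substitute into the plane: n·(X_0 + μn) = 71 gives 169 + 49μ = 71, so μ = -2.
Foot = (-24, 29, 11) + (-2)·(-6, 2, -3) = (-12, 25, 17).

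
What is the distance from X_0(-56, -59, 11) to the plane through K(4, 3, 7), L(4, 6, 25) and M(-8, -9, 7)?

KL = (0, 3, 18) and KM = (-12, -12, 0), so a normal is n = KL × KM = (216, -216, 36).
n = (216, -216, 36); n·P − 468 = 576; |n| = 36√73; distance = 576/(36√73) = 16/√73.

16√73/73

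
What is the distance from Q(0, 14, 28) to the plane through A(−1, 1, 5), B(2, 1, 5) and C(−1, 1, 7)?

13

AB = (3, 0, 0) and AC = (0, 0, 2), so a normal is n = AB × AC = (0, −6, 0).
Then n·(0, 14, 28) − (−6) = −78.
|n| = √(0 + 36 + 0) = 6, so the distance is |-78|/6 = 13.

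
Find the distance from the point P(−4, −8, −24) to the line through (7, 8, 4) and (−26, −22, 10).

A direction vector is d = (−33, −30, 6).
AP = (−11, −16, −28); AP·d = 675, |AP|² = 1161, |d|² = 2025.
distance² = |AP|² − (AP·d)²/|d|² = 1161 − 455625/2025 = 936, so the distance is 6√26.

6√26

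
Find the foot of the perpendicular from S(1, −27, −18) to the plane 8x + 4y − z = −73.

(17/9, -239/9, -163/9)

n = (8, 4, −1), |n|² = 81, and n·S − (-73) = -9.
t = -9/81 = -1/9, so the foot is S − t·n = (1, −27, −18) − (-1/9)·(8, 4, −1) = (17/9, −239/9, −163/9).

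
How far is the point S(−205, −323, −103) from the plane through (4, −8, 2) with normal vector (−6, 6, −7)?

The plane has equation n·(r − (4, −8, 2)) = 0, i.e. n·r = -86.
n = (−6, 6, −7); n·P − (-86) = 99; |n| = 11; distance = 99/11 = 9.

9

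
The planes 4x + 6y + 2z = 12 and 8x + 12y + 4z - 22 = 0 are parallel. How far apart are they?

Divide the second equation by 2 to match normals: 4x + 6y + 2z = 11.
Both planes have normal n = (4, 6, 2), |n| = 2√14. Any point on the first plane is at distance |11 − 12|/|n| = 1/(2√14) from the second.

√14/28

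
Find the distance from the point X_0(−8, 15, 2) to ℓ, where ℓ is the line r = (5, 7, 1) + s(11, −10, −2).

Direction vector d = (11, −10, −2).
AP = (−13, 8, 1), and AP × d = (−6, −15, 42).
|AP × d|² = 2025 and |d|² = 225, so the distance is √(2025/225) = √9 = 3.

3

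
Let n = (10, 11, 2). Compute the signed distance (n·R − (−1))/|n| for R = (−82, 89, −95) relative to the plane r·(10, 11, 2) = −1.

-2

n·R − (-1) = -30.
|n| = 15, so the signed distance is -30/15 = -2.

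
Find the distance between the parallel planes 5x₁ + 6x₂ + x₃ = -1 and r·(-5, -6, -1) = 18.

17√62/62

Divide the second equation by -1 to match normals: 5x₁ + 6x₂ + x₃ = -18.
With common normal n = (5, 6, 1) (|n| = √62), the distance is |(-1) − (-18)|/|n| = 17/√62.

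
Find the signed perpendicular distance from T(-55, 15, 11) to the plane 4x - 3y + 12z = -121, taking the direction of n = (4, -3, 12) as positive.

-12/13

n·T − (-121) = -12.
|n| = 13, so the signed distance is -12/13.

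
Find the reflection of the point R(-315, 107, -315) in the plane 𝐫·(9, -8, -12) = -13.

(-5463/17, 1915/17, -5211/17)

n = (9, -8, -12), |n|² = 289, n·R − (-13) = 102, so t = 102/289 = 6/17.
Foot F = R − (6/17)·n = (-5409/17, 1867/17, -5283/17); the reflection is 2F − R = (-5463/17, 1915/17, -5211/17).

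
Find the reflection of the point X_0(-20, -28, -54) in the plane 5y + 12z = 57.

With n = (0, 5, 12), the signed offset is (n·X_0 − 57)/|n|² = -845/169 = -5.
X_0' = X_0 − 2t·n = (-20, -28, -54) − (-10)·(0, 5, 12) = (-20, 22, 66).

(-20, 22, 66)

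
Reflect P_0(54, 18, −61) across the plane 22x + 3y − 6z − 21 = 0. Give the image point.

(-78, 0, -25)

With n = (22, 3, −6), the signed offset is (n·P_0 − 21)/|n|² = 1587/529 = 3.
P_0' = P_0 − 2t·n = (54, 18, −61) − 6·(22, 3, −6) = (−78, 0, −25).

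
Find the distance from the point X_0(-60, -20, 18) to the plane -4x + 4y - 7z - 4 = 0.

10/3

Normal vector n = (-4, 4, -7), and n·(-60, -20, 18) - 4 = 30.
|n| = √(16 + 16 + 49) = 9, so the distance is |30|/9 = 10/3.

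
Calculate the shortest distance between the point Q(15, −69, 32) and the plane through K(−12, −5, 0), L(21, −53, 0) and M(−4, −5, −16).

16/21

KL = (33, −48, 0) and KM = (8, 0, −16), so a normal is n = KL × KM = (768, 528, 384).
n = (768, 528, 384); n·P − (-11856) = -768; |n| = 1008; distance = 768/1008 = 16/21.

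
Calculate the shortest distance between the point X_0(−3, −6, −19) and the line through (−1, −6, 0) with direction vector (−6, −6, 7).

2√61

Direction vector d = (−6, −6, 7).
AP = (−2, 0, −19); AP·d = -121, |AP|² = 365, |d|² = 121.
distance² = |AP|² − (AP·d)²/|d|² = 365 − 14641/121 = 244, so the distance is 2√61.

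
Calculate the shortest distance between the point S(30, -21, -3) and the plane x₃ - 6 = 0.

9

d = |1·(-3) − 6| / √(0 + 0 + 1) = |-9| / 1 = 9.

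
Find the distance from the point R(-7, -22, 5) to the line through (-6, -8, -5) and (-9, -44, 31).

2√2

A direction vector is d = (-3, -36, 36).
AP = (-1, -14, 10); AP·d = 867, |AP|² = 297, |d|² = 2601.
distance² = |AP|² − (AP·d)²/|d|² = 297 − 751689/2601 = 8, so the distance is 2√2.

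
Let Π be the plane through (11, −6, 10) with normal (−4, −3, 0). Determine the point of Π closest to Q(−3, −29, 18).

n = (−4, −3, 0), |n|² = 25, and n·Q − (-26) = 125.
t = 125/25 = 5, so the foot is Q − t·n = (−3, −29, 18) − 5·(−4, −3, 0) = (17, −14, 18).

(17, -14, 18)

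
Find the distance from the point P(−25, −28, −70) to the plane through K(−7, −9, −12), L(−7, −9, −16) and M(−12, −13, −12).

KL = (0, 0, −4) and KM = (−5, −4, 0), so a normal is n = KL × KM = (−16, 20, 0).
Then n·(−25, −28, −70) − (−68) = −92.
|n| = √(256 + 400 + 0) = 4√41, so the distance is |-92|/(4√41) = 23√41/41.

23√41/41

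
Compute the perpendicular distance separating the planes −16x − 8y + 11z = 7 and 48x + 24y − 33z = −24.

1/21

Divide the second equation by -3 to match normals: −16x − 8y + 11z = 8.
Both planes have normal n = (−16, −8, 11), |n| = 21. Any point on the first plane is at distance |8 − 7|/|n| = 1/21 from the second.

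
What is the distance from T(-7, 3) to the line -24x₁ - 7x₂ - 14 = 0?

133/25

The normal to the line is n = (-24, -7) with |n| = 25.
|n·T − 14| = |147 − 14| = 133, so the distance is 133/25.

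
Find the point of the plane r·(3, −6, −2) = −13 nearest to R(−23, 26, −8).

(-11, 2, -16)

n = (3, −6, −2), |n|² = 49, and n·R − (-13) = -196.
t = -196/49 = -4, so the foot is R − t·n = (−23, 26, −8) − (-4)·(3, −6, −2) = (−11, 2, −16).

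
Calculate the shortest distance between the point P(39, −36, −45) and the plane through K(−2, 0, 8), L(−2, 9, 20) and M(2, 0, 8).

KL = (0, 9, 12) and KM = (4, 0, 0), so a normal is n = KL × KM = (0, 48, −36).
n = (0, 48, −36); n·P − (-288) = 180; |n| = 60; distance = 180/60 = 3.

3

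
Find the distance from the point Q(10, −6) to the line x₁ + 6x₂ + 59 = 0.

d = |1·10 + 6·(-6) − (-59)| / √(1 + 36) = |33|/√37 = 33√37/37.

33/√37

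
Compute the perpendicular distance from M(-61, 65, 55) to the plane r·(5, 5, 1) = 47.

Normal vector n = (5, 5, 1), and n·(-61, 65, 55) - 47 = 28.
|n| = √(25 + 25 + 1) = √51, so the distance is |28|/√51 = 28/√51.

28/√51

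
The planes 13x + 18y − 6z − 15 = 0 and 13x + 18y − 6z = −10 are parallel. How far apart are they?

25/23

Both planes have normal n = (13, 18, −6), |n| = 23. Any point on the first plane is at distance |(-10) − 15|/|n| = 25/23 from the second.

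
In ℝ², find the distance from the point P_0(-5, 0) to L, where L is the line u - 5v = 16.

The normal to the line is n = (1, -5) with |n| = √26.
|n·P_0 − 16| = |-5 − 16| = 21, so the distance is 21/√26.

21√26/26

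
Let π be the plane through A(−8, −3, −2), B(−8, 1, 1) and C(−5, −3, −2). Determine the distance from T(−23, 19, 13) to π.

AB = (0, 4, 3) and AC = (3, 0, 0), so a normal is n = AB × AC = (0, 9, −12).
Then n·(−23, 19, 13) − (−3) = 18.
|n| = √(0 + 81 + 144) = 15, so the distance is |18|/15 = 6/5.

6/5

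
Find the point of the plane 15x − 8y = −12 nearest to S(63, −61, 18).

(-12, -21, 18)

The perpendicular from S has direction n = (15, −8, 0): r = (63, −61, 18) + λ(15, −8, 0).
Substitute into the plane: n·(S + λn) = -12 gives 1433 + 289λ = -12, so λ = -5.
Foot = (63, −61, 18) + (-5)·(15, −8, 0) = (−12, −21, 18).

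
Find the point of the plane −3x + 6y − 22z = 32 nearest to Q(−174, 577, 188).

(-4026/23, 13319/23, 4148/23)

The perpendicular from Q has direction n = (−3, 6, −22): r = (−174, 577, 188) + μ(−3, 6, −22).
Substitute into the plane: n·(Q + μn) = 32 gives -152 + 529μ = 32, so μ = 8/23.
Foot = (−174, 577, 188) + (8/23)·(−3, 6, −22) = (−4026/23, 13319/23, 4148/23).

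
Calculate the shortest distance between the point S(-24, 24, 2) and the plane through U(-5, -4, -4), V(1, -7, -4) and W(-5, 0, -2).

13/√21

UV = (6, -3, 0) and UW = (0, 4, 2), so a normal is n = UV × UW = (-6, -12, 24).
Then n·(-24, 24, 2) - (-18) = -78.
|n| = √(36 + 144 + 576) = 6√21, so the distance is |-78|/(6√21) = 13√21/21.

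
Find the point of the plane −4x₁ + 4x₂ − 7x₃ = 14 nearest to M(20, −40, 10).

n = (−4, 4, −7), |n|² = 81, and n·M − 14 = -324.
t = -324/81 = -4, so the foot is M − t·n = (20, −40, 10) − (-4)·(−4, 4, −7) = (4, −24, −18).

(4, -24, -18)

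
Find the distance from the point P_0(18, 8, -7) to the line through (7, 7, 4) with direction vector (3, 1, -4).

Direction vector d = (3, 1, -4).
AP = (11, 1, -11); AP·d = 78, |AP|² = 243, |d|² = 26.
distance² = |AP|² − (AP·d)²/|d|² = 243 − 6084/26 = 9, so the distance is 3.

3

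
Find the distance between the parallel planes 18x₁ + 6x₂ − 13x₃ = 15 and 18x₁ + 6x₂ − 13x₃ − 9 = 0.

6/23

With common normal n = (18, 6, −13) (|n| = 23), the distance is |15 − 9|/|n| = 6/23.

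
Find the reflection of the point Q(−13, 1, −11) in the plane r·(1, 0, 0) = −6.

(1, 1, -11)

n = (1, 0, 0), |n|² = 1, n·Q − (-6) = -7, so t = -7/1 = -7.
Foot F = Q − (-7)·n = (−6, 1, −11); the reflection is 2F − Q = (1, 1, −11).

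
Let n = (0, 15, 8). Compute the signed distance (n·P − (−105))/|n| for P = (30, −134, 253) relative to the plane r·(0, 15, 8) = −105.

n·P − (-105) = 119.
|n| = 17, so the signed distance is 119/17 = 7.

7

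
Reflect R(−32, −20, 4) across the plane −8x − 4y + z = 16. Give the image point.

With n = (−8, −4, 1), the signed offset is (n·R − 16)/|n|² = 324/81 = 4.
R' = R − 2t·n = (−32, −20, 4) − 8·(−8, −4, 1) = (32, 12, −4).

(32, 12, -4)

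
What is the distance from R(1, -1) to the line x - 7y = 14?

d = |1·1 + (-7)·(-1) − 14| / √(1 + 49) = |-6|/(5√2) = 3√2/5.

3√2/5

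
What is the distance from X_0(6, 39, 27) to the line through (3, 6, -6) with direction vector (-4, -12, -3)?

Direction vector d = (-4, -12, -3).
AP = (3, 33, 33), and AP × d = (297, -123, 96).
|AP × d|² = 112554 and |d|² = 169, so the distance is √(112554/169) = √666 = 3√74.

3√74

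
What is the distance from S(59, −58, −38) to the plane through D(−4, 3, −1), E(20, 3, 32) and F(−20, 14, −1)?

DE = (24, 0, 33) and DF = (−16, 11, 0), so a normal is n = DE × DF = (−363, −528, 264).
Then n·(59, −58, −38) − (−396) = −429.
|n| = √(131769 + 278784 + 69696) = 693, so the distance is |-429|/693 = 13/21.

13/21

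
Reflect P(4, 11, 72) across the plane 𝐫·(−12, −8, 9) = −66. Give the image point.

(52, 43, 36)

n = (−12, −8, 9), |n|² = 289, n·P − (-66) = 578, so t = 578/289 = 2.
Foot F = P − 2·n = (28, 27, 54); the reflection is 2F − P = (52, 43, 36).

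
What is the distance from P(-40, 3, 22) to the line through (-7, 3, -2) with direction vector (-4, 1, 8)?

3√41

Direction vector d = (-4, 1, 8).
AP = (-33, 0, 24), and AP × d = (-24, 168, -33).
|AP × d|² = 29889 and |d|² = 81, so the distance is √(29889/81) = √369 = 3√41.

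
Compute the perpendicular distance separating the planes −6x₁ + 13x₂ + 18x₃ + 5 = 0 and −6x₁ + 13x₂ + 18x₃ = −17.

12/23

With common normal n = (−6, 13, 18) (|n| = 23), the distance is |(-5) − (-17)|/|n| = 12/23.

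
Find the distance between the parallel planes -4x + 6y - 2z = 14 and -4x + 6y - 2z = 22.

Both planes have normal n = (-4, 6, -2), |n| = 2√14. Any point on the first plane is at distance |22 − 14|/|n| = 8/(2√14) = 4/√14 from the second.

4/√14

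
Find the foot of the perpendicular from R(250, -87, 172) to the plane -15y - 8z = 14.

The perpendicular from R has direction n = (0, -15, -8): r = (250, -87, 172) + μ(0, -15, -8).
Substitute into the plane: n·(R + μn) = 14 gives -71 + 289μ = 14, so μ = 5/17.
Foot = (250, -87, 172) + (5/17)·(0, -15, -8) = (250, -1554/17, 2884/17).

(250, -1554/17, 2884/17)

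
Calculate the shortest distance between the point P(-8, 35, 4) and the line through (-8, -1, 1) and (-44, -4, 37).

3√145

A direction vector is d = (-36, -3, 36).
AP = (0, 36, 3), and AP × d = (1305, -108, 1296).
|AP × d|² = 3394305 and |d|² = 2601, so the distance is √(3394305/2601) = √1305 = 3√145.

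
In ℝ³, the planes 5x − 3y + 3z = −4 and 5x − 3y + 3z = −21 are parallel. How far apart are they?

17√43/43

With common normal n = (5, −3, 3) (|n| = √43), the distance is |(-4) − (-21)|/|n| = 17/√43.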